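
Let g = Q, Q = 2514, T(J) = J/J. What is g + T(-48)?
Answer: 2515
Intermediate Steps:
T(J) = 1
g = 2514
g + T(-48) = 2514 + 1 = 2515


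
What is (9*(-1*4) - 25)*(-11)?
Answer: 671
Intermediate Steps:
(9*(-1*4) - 25)*(-11) = (9*(-4) - 25)*(-11) = (-36 - 25)*(-11) = -61*(-11) = 671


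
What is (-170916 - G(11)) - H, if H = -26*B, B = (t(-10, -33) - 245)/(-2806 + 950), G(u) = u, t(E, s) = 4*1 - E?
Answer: -158617253/928 ≈ -1.7092e+5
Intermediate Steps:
t(E, s) = 4 - E
B = 231/1856 (B = ((4 - 1*(-10)) - 245)/(-2806 + 950) = ((4 + 10) - 245)/(-1856) = (14 - 245)*(-1/1856) = -231*(-1/1856) = 231/1856 ≈ 0.12446)
H = -3003/928 (H = -26*231/1856 = -3003/928 ≈ -3.2360)
(-170916 - G(11)) - H = (-170916 - 1*11) - 1*(-3003/928) = (-170916 - 11) + 3003/928 = -170927 + 3003/928 = -158617253/928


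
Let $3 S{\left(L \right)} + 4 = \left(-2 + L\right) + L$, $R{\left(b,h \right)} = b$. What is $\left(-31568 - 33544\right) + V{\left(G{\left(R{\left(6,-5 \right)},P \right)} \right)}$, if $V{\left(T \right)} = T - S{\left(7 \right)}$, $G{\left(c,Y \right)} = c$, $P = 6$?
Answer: $- \frac{195326}{3} \approx -65109.0$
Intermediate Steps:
$S{\left(L \right)} = -2 + \frac{2 L}{3}$ ($S{\left(L \right)} = - \frac{4}{3} + \frac{\left(-2 + L\right) + L}{3} = - \frac{4}{3} + \frac{-2 + 2 L}{3} = - \frac{4}{3} + \left(- \frac{2}{3} + \frac{2 L}{3}\right) = -2 + \frac{2 L}{3}$)
$V{\left(T \right)} = - \frac{8}{3} + T$ ($V{\left(T \right)} = T - \left(-2 + \frac{2}{3} \cdot 7\right) = T - \left(-2 + \frac{14}{3}\right) = T - \frac{8}{3} = - \frac{8}{3} + T$)
$\left(-31568 - 33544\right) + V{\left(G{\left(R{\left(6,-5 \right)},P \right)} \right)} = \left(-31568 - 33544\right) + \left(- \frac{8}{3} + 6\right) = -65112 + \frac{10}{3} = - \frac{195326}{3}$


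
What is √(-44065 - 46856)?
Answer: I*√90921 ≈ 301.53*I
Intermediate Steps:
√(-44065 - 46856) = √(-90921) = I*√90921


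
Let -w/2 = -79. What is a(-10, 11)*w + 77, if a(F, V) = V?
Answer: 1815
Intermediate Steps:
w = 158 (w = -2*(-79) = 158)
a(-10, 11)*w + 77 = 11*158 + 77 = 1738 + 77 = 1815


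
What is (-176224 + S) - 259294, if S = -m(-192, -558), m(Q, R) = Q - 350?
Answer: -434976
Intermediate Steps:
m(Q, R) = -350 + Q
S = 542 (S = -(-350 - 192) = -1*(-542) = 542)
(-176224 + S) - 259294 = (-176224 + 542) - 259294 = -175682 - 259294 = -434976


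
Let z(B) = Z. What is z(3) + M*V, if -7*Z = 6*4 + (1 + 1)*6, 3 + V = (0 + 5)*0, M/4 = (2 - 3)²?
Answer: -120/7 ≈ -17.143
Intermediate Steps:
M = 4 (M = 4*(2 - 3)² = 4*(-1)² = 4*1 = 4)
V = -3 (V = -3 + (0 + 5)*0 = -3 + 5*0 = -3 + 0 = -3)
Z = -36/7 (Z = -(6*4 + (1 + 1)*6)/7 = -(24 + 2*6)/7 = -(24 + 12)/7 = -⅐*36 = -36/7 ≈ -5.1429)
z(B) = -36/7
z(3) + M*V = -36/7 + 4*(-3) = -36/7 - 12 = -120/7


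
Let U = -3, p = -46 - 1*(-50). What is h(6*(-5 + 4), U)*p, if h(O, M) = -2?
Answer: -8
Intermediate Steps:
p = 4 (p = -46 + 50 = 4)
h(6*(-5 + 4), U)*p = -2*4 = -8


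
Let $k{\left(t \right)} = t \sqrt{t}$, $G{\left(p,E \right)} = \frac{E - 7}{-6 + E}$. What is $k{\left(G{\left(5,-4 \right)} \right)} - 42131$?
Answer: $-42131 + \frac{11 \sqrt{110}}{100} \approx -42130.0$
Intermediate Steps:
$G{\left(p,E \right)} = \frac{-7 + E}{-6 + E}$
$k{\left(t \right)} = t^{\frac{3}{2}}$
$k{\left(G{\left(5,-4 \right)} \right)} - 42131 = \left(\frac{-7 - 4}{-6 - 4}\right)^{\frac{3}{2}} - 42131 = \left(\frac{1}{-10} \left(-11\right)\right)^{\frac{3}{2}} - 42131 = \left(\left(- \frac{1}{10}\right) \left(-11\right)\right)^{\frac{3}{2}} - 42131 = \left(\frac{11}{10}\right)^{\frac{3}{2}} - 42131 = \frac{11 \sqrt{110}}{100} - 42131 = -42131 + \frac{11 \sqrt{110}}{100}$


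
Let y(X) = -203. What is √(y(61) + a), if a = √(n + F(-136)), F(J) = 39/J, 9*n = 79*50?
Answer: √(-2112012 + 51*√18252866)/102 ≈ 13.493*I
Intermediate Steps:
n = 3950/9 (n = (79*50)/9 = (⅑)*3950 = 3950/9 ≈ 438.89)
a = √18252866/204 (a = √(3950/9 + 39/(-136)) = √(3950/9 + 39*(-1/136)) = √(3950/9 - 39/136) = √(536849/1224) = √18252866/204 ≈ 20.943)
√(y(61) + a) = √(-203 + √18252866/204)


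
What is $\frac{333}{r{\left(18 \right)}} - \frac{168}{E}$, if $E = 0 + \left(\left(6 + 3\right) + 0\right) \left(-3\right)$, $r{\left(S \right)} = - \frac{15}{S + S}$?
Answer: $- \frac{35684}{45} \approx -792.98$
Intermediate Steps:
$r{\left(S \right)} = - \frac{15}{2 S}$
$E = -27$ ($E = 0 + \left(9 + 0\right) \left(-3\right) = 0 + 9 \left(-3\right) = 0 - 27 = -27$)
$\frac{333}{r{\left(18 \right)}} - \frac{168}{E} = \frac{333}{\left(- \frac{15}{2}\right) \frac{1}{18}} - \frac{168}{-27} = \frac{333}{\left(- \frac{15}{2}\right) \frac{1}{18}} - - \frac{56}{9} = \frac{333}{- \frac{5}{12}} + \frac{56}{9} = 333 \left(- \frac{12}{5}\right) + \frac{56}{9} = - \frac{3996}{5} + \frac{56}{9} = - \frac{35684}{45}$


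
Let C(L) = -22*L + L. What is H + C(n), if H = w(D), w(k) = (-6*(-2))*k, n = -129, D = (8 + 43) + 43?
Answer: 3837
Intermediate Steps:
D = 94 (D = 51 + 43 = 94)
C(L) = -21*L
w(k) = 12*k
H = 1128 (H = 12*94 = 1128)
H + C(n) = 1128 - 21*(-129) = 1128 + 2709 = 3837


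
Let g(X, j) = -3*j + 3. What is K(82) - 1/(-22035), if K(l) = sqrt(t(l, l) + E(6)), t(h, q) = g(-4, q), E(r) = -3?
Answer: 1/22035 + I*sqrt(246) ≈ 4.5382e-5 + 15.684*I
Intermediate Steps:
g(X, j) = 3 - 3*j
t(h, q) = 3 - 3*q
K(l) = sqrt(3)*sqrt(-l) (K(l) = sqrt((3 - 3*l) - 3) = sqrt(-3*l) = sqrt(3)*sqrt(-l))
K(82) - 1/(-22035) = sqrt(3)*sqrt(-1*82) - 1/(-22035) = sqrt(3)*sqrt(-82) - 1*(-1/22035) = sqrt(3)*(I*sqrt(82)) + 1/22035 = I*sqrt(246) + 1/22035 = 1/22035 + I*sqrt(246)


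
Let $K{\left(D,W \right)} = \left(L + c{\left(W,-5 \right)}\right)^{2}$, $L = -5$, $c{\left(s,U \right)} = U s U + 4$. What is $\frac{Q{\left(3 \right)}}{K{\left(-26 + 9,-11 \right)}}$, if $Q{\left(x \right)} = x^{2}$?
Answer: $\frac{1}{8464} \approx 0.00011815$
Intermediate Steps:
$c{\left(s,U \right)} = 4 + s U^{2}$ ($c{\left(s,U \right)} = s U^{2} + 4 = 4 + s U^{2}$)
$K{\left(D,W \right)} = \left(-1 + 25 W\right)^{2}$ ($K{\left(D,W \right)} = \left(-5 + \left(4 + W \left(-5\right)^{2}\right)\right)^{2} = \left(-5 + \left(4 + W 25\right)\right)^{2} = \left(-5 + \left(4 + 25 W\right)\right)^{2} = \left(-1 + 25 W\right)^{2}$)
$\frac{Q{\left(3 \right)}}{K{\left(-26 + 9,-11 \right)}} = \frac{3^{2}}{\left(-1 + 25 \left(-11\right)\right)^{2}} = \frac{9}{\left(-1 - 275\right)^{2}} = \frac{9}{\left(-276\right)^{2}} = \frac{9}{76176} = 9 \cdot \frac{1}{76176} = \frac{1}{8464}$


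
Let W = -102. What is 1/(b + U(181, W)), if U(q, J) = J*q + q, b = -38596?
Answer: -1/56877 ≈ -1.7582e-5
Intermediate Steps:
U(q, J) = q + J*q
1/(b + U(181, W)) = 1/(-38596 + 181*(1 - 102)) = 1/(-38596 + 181*(-101)) = 1/(-38596 - 18281) = 1/(-56877) = -1/56877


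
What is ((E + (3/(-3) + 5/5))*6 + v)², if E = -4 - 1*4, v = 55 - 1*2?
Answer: 25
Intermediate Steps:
v = 53 (v = 55 - 2 = 53)
E = -8 (E = -4 - 4 = -8)
((E + (3/(-3) + 5/5))*6 + v)² = ((-8 + (3/(-3) + 5/5))*6 + 53)² = ((-8 + (3*(-⅓) + 5*(⅕)))*6 + 53)² = ((-8 + (-1 + 1))*6 + 53)² = ((-8 + 0)*6 + 53)² = (-8*6 + 53)² = (-48 + 53)² = 5² = 25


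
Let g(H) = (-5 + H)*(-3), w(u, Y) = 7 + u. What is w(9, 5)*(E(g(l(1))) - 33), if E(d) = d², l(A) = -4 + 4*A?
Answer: 3072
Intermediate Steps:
g(H) = 15 - 3*H
w(9, 5)*(E(g(l(1))) - 33) = (7 + 9)*((15 - 3*(-4 + 4*1))² - 33) = 16*((15 - 3*(-4 + 4))² - 33) = 16*((15 - 3*0)² - 33) = 16*((15 + 0)² - 33) = 16*(15² - 33) = 16*(225 - 33) = 16*192 = 3072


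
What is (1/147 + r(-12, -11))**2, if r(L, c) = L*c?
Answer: 376554025/21609 ≈ 17426.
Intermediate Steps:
(1/147 + r(-12, -11))**2 = (1/147 - 12*(-11))**2 = (1/147 + 132)**2 = (19405/147)**2 = 376554025/21609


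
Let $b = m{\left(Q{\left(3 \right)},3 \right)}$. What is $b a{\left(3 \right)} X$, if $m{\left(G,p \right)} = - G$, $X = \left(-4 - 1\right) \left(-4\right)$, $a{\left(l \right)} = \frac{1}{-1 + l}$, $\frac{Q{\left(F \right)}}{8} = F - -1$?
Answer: $-320$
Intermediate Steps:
$Q{\left(F \right)} = 8 + 8 F$ ($Q{\left(F \right)} = 8 \left(F - -1\right) = 8 \left(F + 1\right) = 8 \left(1 + F\right) = 8 + 8 F$)
$X = 20$ ($X = \left(-4 - 1\right) \left(-4\right) = \left(-5\right) \left(-4\right) = 20$)
$b = -32$ ($b = - (8 + 8 \cdot 3) = - (8 + 24) = \left(-1\right) 32 = -32$)
$b a{\left(3 \right)} X = - \frac{32}{-1 + 3} \cdot 20 = - \frac{32}{2} \cdot 20 = \left(-32\right) \frac{1}{2} \cdot 20 = \left(-16\right) 20 = -320$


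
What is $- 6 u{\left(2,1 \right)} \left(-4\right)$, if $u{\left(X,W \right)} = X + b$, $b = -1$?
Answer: $24$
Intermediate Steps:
$u{\left(X,W \right)} = -1 + X$ ($u{\left(X,W \right)} = X - 1 = -1 + X$)
$- 6 u{\left(2,1 \right)} \left(-4\right) = - 6 \left(-1 + 2\right) \left(-4\right) = \left(-6\right) 1 \left(-4\right) = \left(-6\right) \left(-4\right) = 24$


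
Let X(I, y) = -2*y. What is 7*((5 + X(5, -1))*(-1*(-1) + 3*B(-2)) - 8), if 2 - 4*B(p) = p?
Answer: 140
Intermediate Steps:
B(p) = ½ - p/4
7*((5 + X(5, -1))*(-1*(-1) + 3*B(-2)) - 8) = 7*((5 - 2*(-1))*(-1*(-1) + 3*(½ - ¼*(-2))) - 8) = 7*((5 + 2)*(1 + 3*(½ + ½)) - 8) = 7*(7*(1 + 3*1) - 8) = 7*(7*(1 + 3) - 8) = 7*(7*4 - 8) = 7*(28 - 8) = 7*20 = 140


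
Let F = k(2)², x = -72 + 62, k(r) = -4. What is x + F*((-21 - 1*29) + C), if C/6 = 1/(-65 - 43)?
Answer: -7298/9 ≈ -810.89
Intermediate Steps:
x = -10
C = -1/18 (C = 6/(-65 - 43) = 6/(-108) = 6*(-1/108) = -1/18 ≈ -0.055556)
F = 16 (F = (-4)² = 16)
x + F*((-21 - 1*29) + C) = -10 + 16*((-21 - 1*29) - 1/18) = -10 + 16*((-21 - 29) - 1/18) = -10 + 16*(-50 - 1/18) = -10 + 16*(-901/18) = -10 - 7208/9 = -7298/9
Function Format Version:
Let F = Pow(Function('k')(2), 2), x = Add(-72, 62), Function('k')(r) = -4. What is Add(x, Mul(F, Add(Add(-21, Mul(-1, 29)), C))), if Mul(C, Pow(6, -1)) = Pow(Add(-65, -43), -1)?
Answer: Rational(-7298, 9) ≈ -810.89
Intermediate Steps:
x = -10
C = Rational(-1, 18) (C = Mul(6, Pow(Add(-65, -43), -1)) = Mul(6, Pow(-108, -1)) = Mul(6, Rational(-1, 108)) = Rational(-1, 18) ≈ -0.055556)
F = 16 (F = Pow(-4, 2) = 16)
Add(x, Mul(F, Add(Add(-21, Mul(-1, 29)), C))) = Add(-10, Mul(16, Add(Add(-21, Mul(-1, 29)), Rational(-1, 18)))) = Add(-10, Mul(16, Add(Add(-21, -29), Rational(-1, 18)))) = Add(-10, Mul(16, Add(-50, Rational(-1, 18)))) = Add(-10, Mul(16, Rational(-901, 18))) = Add(-10, Rational(-7208, 9)) = Rational(-7298, 9)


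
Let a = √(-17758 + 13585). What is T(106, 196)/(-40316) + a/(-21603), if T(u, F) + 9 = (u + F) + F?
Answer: -489/40316 - I*√4173/21603 ≈ -0.012129 - 0.0029903*I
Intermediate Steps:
T(u, F) = -9 + u + 2*F (T(u, F) = -9 + ((u + F) + F) = -9 + ((F + u) + F) = -9 + (u + 2*F) = -9 + u + 2*F)
a = I*√4173 (a = √(-4173) = I*√4173 ≈ 64.599*I)
T(106, 196)/(-40316) + a/(-21603) = (-9 + 106 + 2*196)/(-40316) + (I*√4173)/(-21603) = (-9 + 106 + 392)*(-1/40316) + (I*√4173)*(-1/21603) = 489*(-1/40316) - I*√4173/21603 = -489/40316 - I*√4173/21603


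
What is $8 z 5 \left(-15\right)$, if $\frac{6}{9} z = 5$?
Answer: $-4500$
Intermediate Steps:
$z = \frac{15}{2}$ ($z = \frac{3}{2} \cdot 5 = \frac{15}{2} \approx 7.5$)
$8 z 5 \left(-15\right) = 8 \cdot \frac{15}{2} \cdot 5 \left(-15\right) = 8 \cdot \frac{75}{2} \left(-15\right) = 300 \left(-15\right) = -4500$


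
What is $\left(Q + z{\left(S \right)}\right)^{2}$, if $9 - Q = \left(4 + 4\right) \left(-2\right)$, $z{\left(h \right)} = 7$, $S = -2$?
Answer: $1024$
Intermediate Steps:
$Q = 25$ ($Q = 9 - \left(4 + 4\right) \left(-2\right) = 9 - 8 \left(-2\right) = 9 - -16 = 9 + 16 = 25$)
$\left(Q + z{\left(S \right)}\right)^{2} = \left(25 + 7\right)^{2} = 32^{2} = 1024$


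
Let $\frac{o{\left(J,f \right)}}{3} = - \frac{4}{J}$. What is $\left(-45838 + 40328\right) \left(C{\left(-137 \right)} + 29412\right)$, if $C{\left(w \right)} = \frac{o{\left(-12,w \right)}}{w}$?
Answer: $- \frac{22202230930}{137} \approx -1.6206 \cdot 10^{8}$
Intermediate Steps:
$o{\left(J,f \right)} = - \frac{12}{J}$ ($o{\left(J,f \right)} = 3 \left(- \frac{4}{J}\right) = - \frac{12}{J}$)
$C{\left(w \right)} = \frac{1}{w}$ ($C{\left(w \right)} = \frac{\left(-12\right) \frac{1}{-12}}{w} = \frac{\left(-12\right) \left(- \frac{1}{12}\right)}{w} = 1 \frac{1}{w} = \frac{1}{w}$)
$\left(-45838 + 40328\right) \left(C{\left(-137 \right)} + 29412\right) = \left(-45838 + 40328\right) \left(\frac{1}{-137} + 29412\right) = - 5510 \left(- \frac{1}{137} + 29412\right) = \left(-5510\right) \frac{4029443}{137} = - \frac{22202230930}{137}$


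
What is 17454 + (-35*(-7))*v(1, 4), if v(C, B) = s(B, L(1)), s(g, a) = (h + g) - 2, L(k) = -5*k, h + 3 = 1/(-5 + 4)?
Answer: 16964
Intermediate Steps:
h = -4 (h = -3 + 1/(-5 + 4) = -3 + 1/(-1) = -3 - 1 = -4)
s(g, a) = -6 + g (s(g, a) = (-4 + g) - 2 = -6 + g)
v(C, B) = -6 + B
17454 + (-35*(-7))*v(1, 4) = 17454 + (-35*(-7))*(-6 + 4) = 17454 + 245*(-2) = 17454 - 490 = 16964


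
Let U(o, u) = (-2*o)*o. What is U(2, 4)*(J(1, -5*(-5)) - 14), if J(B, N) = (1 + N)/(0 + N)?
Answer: 2592/25 ≈ 103.68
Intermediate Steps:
U(o, u) = -2*o²
J(B, N) = (1 + N)/N
U(2, 4)*(J(1, -5*(-5)) - 14) = (-2*2²)*((1 - 5*(-5))/((-5*(-5))) - 14) = (-2*4)*((1 + 25)/25 - 14) = -8*((1/25)*26 - 14) = -8*(26/25 - 14) = -8*(-324/25) = 2592/25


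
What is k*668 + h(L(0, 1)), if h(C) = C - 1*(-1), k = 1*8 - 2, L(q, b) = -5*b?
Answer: 4004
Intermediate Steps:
k = 6 (k = 8 - 2 = 6)
h(C) = 1 + C (h(C) = C + 1 = 1 + C)
k*668 + h(L(0, 1)) = 6*668 + (1 - 5*1) = 4008 + (1 - 5) = 4008 - 4 = 4004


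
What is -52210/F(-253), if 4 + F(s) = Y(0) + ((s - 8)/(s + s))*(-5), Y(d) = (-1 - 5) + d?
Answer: 5283652/1273 ≈ 4150.6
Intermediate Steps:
Y(d) = -6 + d
F(s) = -10 - 5*(-8 + s)/(2*s) (F(s) = -4 + ((-6 + 0) + ((s - 8)/(s + s))*(-5)) = -4 + (-6 + ((-8 + s)/((2*s)))*(-5)) = -4 + (-6 + ((-8 + s)*(1/(2*s)))*(-5)) = -4 + (-6 + ((-8 + s)/(2*s))*(-5)) = -4 + (-6 - 5*(-8 + s)/(2*s)) = -10 - 5*(-8 + s)/(2*s))
-52210/F(-253) = -52210/(-25/2 + 20/(-253)) = -52210/(-25/2 + 20*(-1/253)) = -52210/(-25/2 - 20/253) = -52210/(-6365/506) = -52210*(-506/6365) = 5283652/1273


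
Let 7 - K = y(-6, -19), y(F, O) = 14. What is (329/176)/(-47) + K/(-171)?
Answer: 35/30096 ≈ 0.0011629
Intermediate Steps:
K = -7 (K = 7 - 1*14 = 7 - 14 = -7)
(329/176)/(-47) + K/(-171) = (329/176)/(-47) - 7/(-171) = (329*(1/176))*(-1/47) - 7*(-1/171) = (329/176)*(-1/47) + 7/171 = -7/176 + 7/171 = 35/30096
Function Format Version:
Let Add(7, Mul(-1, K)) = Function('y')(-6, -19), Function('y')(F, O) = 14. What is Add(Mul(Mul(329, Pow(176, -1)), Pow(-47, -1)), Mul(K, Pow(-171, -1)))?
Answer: Rational(35, 30096) ≈ 0.0011629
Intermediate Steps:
K = -7 (K = Add(7, Mul(-1, 14)) = Add(7, -14) = -7)
Add(Mul(Mul(329, Pow(176, -1)), Pow(-47, -1)), Mul(K, Pow(-171, -1))) = Add(Mul(Mul(329, Pow(176, -1)), Pow(-47, -1)), Mul(-7, Pow(-171, -1))) = Add(Mul(Mul(329, Rational(1, 176)), Rational(-1, 47)), Mul(-7, Rational(-1, 171))) = Add(Mul(Rational(329, 176), Rational(-1, 47)), Rational(7, 171)) = Add(Rational(-7, 176), Rational(7, 171)) = Rational(35, 30096)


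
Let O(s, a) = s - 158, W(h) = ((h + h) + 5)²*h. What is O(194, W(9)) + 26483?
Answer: 26519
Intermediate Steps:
W(h) = h*(5 + 2*h)² (W(h) = (2*h + 5)²*h = (5 + 2*h)²*h = h*(5 + 2*h)²)
O(s, a) = -158 + s
O(194, W(9)) + 26483 = (-158 + 194) + 26483 = 36 + 26483 = 26519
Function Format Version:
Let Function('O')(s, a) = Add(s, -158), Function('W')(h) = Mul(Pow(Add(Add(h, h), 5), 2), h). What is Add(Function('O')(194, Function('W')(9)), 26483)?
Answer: 26519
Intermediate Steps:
Function('W')(h) = Mul(h, Pow(Add(5, Mul(2, h)), 2)) (Function('W')(h) = Mul(Pow(Add(Mul(2, h), 5), 2), h) = Mul(Pow(Add(5, Mul(2, h)), 2), h) = Mul(h, Pow(Add(5, Mul(2, h)), 2)))
Function('O')(s, a) = Add(-158, s)
Add(Function('O')(194, Function('W')(9)), 26483) = Add(Add(-158, 194), 26483) = Add(36, 26483) = 26519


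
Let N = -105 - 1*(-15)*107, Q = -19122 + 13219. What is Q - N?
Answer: -7403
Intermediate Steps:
Q = -5903
N = 1500 (N = -105 + 15*107 = -105 + 1605 = 1500)
Q - N = -5903 - 1*1500 = -5903 - 1500 = -7403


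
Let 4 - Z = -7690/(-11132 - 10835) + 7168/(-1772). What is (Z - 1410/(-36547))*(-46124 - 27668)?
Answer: -202964636913041152/355652781407 ≈ -5.7068e+5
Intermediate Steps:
Z = 74883718/9731381 (Z = 4 - (-7690/(-11132 - 10835) + 7168/(-1772)) = 4 - (-7690/(-21967) + 7168*(-1/1772)) = 4 - (-7690*(-1/21967) - 1792/443) = 4 - (7690/21967 - 1792/443) = 4 - 1*(-35958194/9731381) = 4 + 35958194/9731381 = 74883718/9731381 ≈ 7.6951)
(Z - 1410/(-36547))*(-46124 - 27668) = (74883718/9731381 - 1410/(-36547))*(-46124 - 27668) = (74883718/9731381 - 1410*(-1/36547))*(-73792) = (74883718/9731381 + 1410/36547)*(-73792) = (2750496488956/355652781407)*(-73792) = -202964636913041152/355652781407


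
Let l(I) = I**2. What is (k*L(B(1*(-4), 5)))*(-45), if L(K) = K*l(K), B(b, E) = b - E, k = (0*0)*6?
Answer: 0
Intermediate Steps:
k = 0 (k = 0*6 = 0)
L(K) = K**3 (L(K) = K*K**2 = K**3)
(k*L(B(1*(-4), 5)))*(-45) = (0*(1*(-4) - 1*5)**3)*(-45) = (0*(-4 - 5)**3)*(-45) = (0*(-9)**3)*(-45) = (0*(-729))*(-45) = 0*(-45) = 0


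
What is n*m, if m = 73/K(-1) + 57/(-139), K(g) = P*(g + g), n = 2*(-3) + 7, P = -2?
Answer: 9919/556 ≈ 17.840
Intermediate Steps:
n = 1 (n = -6 + 7 = 1)
K(g) = -4*g (K(g) = -2*(g + g) = -4*g)
m = 9919/556 (m = 73/((-4*(-1))) + 57/(-139) = 73/4 + 57*(-1/139) = 73*(¼) - 57/139 = 73/4 - 57/139 = 9919/556 ≈ 17.840)
n*m = 1*(9919/556) = 9919/556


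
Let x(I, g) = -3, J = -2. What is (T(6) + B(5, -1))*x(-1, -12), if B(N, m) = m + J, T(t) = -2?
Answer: 15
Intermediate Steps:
B(N, m) = -2 + m (B(N, m) = m - 2 = -2 + m)
(T(6) + B(5, -1))*x(-1, -12) = (-2 + (-2 - 1))*(-3) = (-2 - 3)*(-3) = -5*(-3) = 15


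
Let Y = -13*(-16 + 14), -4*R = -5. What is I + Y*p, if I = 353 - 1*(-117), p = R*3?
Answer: 1135/2 ≈ 567.50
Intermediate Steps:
R = 5/4 (R = -1/4*(-5) = 5/4 ≈ 1.2500)
p = 15/4 (p = (5/4)*3 = 15/4 ≈ 3.7500)
I = 470 (I = 353 + 117 = 470)
Y = 26 (Y = -13*(-2) = 26)
I + Y*p = 470 + 26*(15/4) = 470 + 195/2 = 1135/2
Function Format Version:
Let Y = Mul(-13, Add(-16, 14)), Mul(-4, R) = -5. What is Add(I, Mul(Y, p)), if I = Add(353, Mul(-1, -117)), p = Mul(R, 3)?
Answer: Rational(1135, 2) ≈ 567.50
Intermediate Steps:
R = Rational(5, 4) (R = Mul(Rational(-1, 4), -5) = Rational(5, 4) ≈ 1.2500)
p = Rational(15, 4) (p = Mul(Rational(5, 4), 3) = Rational(15, 4) ≈ 3.7500)
I = 470 (I = Add(353, 117) = 470)
Y = 26 (Y = Mul(-13, -2) = 26)
Add(I, Mul(Y, p)) = Add(470, Mul(26, Rational(15, 4))) = Add(470, Rational(195, 2)) = Rational(1135, 2)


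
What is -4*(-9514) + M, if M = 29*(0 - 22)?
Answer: 37418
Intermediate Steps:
M = -638 (M = 29*(-22) = -638)
-4*(-9514) + M = -4*(-9514) - 638 = 38056 - 638 = 37418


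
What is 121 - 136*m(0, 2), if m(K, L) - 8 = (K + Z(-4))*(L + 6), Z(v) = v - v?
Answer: -967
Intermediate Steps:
Z(v) = 0
m(K, L) = 8 + K*(6 + L) (m(K, L) = 8 + (K + 0)*(L + 6) = 8 + K*(6 + L))
121 - 136*m(0, 2) = 121 - 136*(8 + 6*0 + 0*2) = 121 - 136*(8 + 0 + 0) = 121 - 136*8 = 121 - 1088 = -967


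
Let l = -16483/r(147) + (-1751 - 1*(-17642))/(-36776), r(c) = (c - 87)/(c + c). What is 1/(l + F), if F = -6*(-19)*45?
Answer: -183880/13908155851 ≈ -1.3221e-5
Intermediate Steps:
r(c) = (-87 + c)/(2*c) (r(c) = (-87 + c)/((2*c)) = (-87 + c)*(1/(2*c)) = (-87 + c)/(2*c))
l = -14851460251/183880 (l = -16483*294/(-87 + 147) + (-1751 - 1*(-17642))/(-36776) = -16483/((½)*(1/147)*60) + (-1751 + 17642)*(-1/36776) = -16483/10/49 + 15891*(-1/36776) = -16483*49/10 - 15891/36776 = -807667/10 - 15891/36776 = -14851460251/183880 ≈ -80767.)
F = 5130 (F = 114*45 = 5130)
1/(l + F) = 1/(-14851460251/183880 + 5130) = 1/(-13908155851/183880) = -183880/13908155851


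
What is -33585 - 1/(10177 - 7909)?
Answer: -76170781/2268 ≈ -33585.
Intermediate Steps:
-33585 - 1/(10177 - 7909) = -33585 - 1/2268 = -76170781/2268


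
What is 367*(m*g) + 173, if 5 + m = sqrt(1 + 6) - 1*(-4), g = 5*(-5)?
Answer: 9348 - 9175*sqrt(7) ≈ -14927.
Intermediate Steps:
g = -25
m = -1 + sqrt(7) (m = -5 + (sqrt(1 + 6) - 1*(-4)) = -5 + (sqrt(7) + 4) = -5 + (4 + sqrt(7)) = -1 + sqrt(7) ≈ 1.6458)
367*(m*g) + 173 = 367*((-1 + sqrt(7))*(-25)) + 173 = 367*(25 - 25*sqrt(7)) + 173 = (9175 - 9175*sqrt(7)) + 173 = 9348 - 9175*sqrt(7)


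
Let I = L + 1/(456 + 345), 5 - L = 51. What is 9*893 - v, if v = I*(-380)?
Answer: -7563463/801 ≈ -9442.5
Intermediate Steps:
L = -46 (L = 5 - 1*51 = 5 - 51 = -46)
I = -36845/801 (I = -46 + 1/(456 + 345) = -46 + 1/801 = -36845/801 ≈ -45.999)
v = 14001100/801 (v = -36845/801*(-380) = 14001100/801 ≈ 17480.)
9*893 - v = 9*893 - 1*14001100/801 = 8037 - 14001100/801 = -7563463/801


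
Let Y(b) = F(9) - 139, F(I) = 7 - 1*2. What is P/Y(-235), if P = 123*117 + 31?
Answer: -7211/67 ≈ -107.63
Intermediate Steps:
F(I) = 5 (F(I) = 7 - 2 = 5)
Y(b) = -134 (Y(b) = 5 - 139 = -134)
P = 14422 (P = 14391 + 31 = 14422)
P/Y(-235) = 14422/(-134) = 14422*(-1/134) = -7211/67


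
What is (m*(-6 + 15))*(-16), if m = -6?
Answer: 864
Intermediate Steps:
(m*(-6 + 15))*(-16) = -6*(-6 + 15)*(-16) = -6*9*(-16) = -54*(-16) = 864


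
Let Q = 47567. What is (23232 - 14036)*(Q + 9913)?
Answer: 528586080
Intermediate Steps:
(23232 - 14036)*(Q + 9913) = (23232 - 14036)*(47567 + 9913) = 9196*57480 = 528586080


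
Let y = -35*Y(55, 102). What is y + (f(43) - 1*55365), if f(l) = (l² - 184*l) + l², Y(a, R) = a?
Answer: -61504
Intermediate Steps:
y = -1925 (y = -35*55 = -1925)
f(l) = -184*l + 2*l²
y + (f(43) - 1*55365) = -1925 + (2*43*(-92 + 43) - 1*55365) = -1925 + (2*43*(-49) - 55365) = -1925 + (-4214 - 55365) = -1925 - 59579 = -61504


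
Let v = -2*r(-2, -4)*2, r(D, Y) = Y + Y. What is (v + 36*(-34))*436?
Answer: -519712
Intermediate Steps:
r(D, Y) = 2*Y
v = 32 (v = -4*(-4)*2 = -2*(-8)*2 = 16*2 = 32)
(v + 36*(-34))*436 = (32 + 36*(-34))*436 = (32 - 1224)*436 = -1192*436 = -519712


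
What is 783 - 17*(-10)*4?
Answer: 1463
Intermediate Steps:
783 - 17*(-10)*4 = 783 - (-170)*4 = 783 - 1*(-680) = 783 + 680 = 1463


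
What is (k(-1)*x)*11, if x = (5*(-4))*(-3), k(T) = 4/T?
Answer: -2640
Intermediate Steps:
x = 60 (x = -20*(-3) = 60)
(k(-1)*x)*11 = ((4/(-1))*60)*11 = ((4*(-1))*60)*11 = -4*60*11 = -240*11 = -2640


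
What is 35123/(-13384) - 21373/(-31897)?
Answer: -834262099/426909448 ≈ -1.9542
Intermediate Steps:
35123/(-13384) - 21373/(-31897) = 35123*(-1/13384) - 21373*(-1/31897) = -35123/13384 + 21373/31897 = -834262099/426909448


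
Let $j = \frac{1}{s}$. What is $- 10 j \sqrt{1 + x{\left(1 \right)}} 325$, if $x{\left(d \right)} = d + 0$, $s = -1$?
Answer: $3250 \sqrt{2} \approx 4596.2$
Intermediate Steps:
$x{\left(d \right)} = d$
$j = -1$ ($j = \frac{1}{-1} = -1$)
$- 10 j \sqrt{1 + x{\left(1 \right)}} 325 = \left(-10\right) \left(-1\right) \sqrt{1 + 1} \cdot 325 = 10 \sqrt{2} \cdot 325 = 3250 \sqrt{2}$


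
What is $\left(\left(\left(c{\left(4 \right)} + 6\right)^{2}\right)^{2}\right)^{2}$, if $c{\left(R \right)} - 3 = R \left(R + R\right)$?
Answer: $7984925229121$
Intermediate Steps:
$c{\left(R \right)} = 3 + 2 R^{2}$ ($c{\left(R \right)} = 3 + R \left(R + R\right) = 3 + R 2 R = 3 + 2 R^{2}$)
$\left(\left(\left(c{\left(4 \right)} + 6\right)^{2}\right)^{2}\right)^{2} = \left(\left(\left(\left(3 + 2 \cdot 4^{2}\right) + 6\right)^{2}\right)^{2}\right)^{2} = \left(\left(\left(\left(3 + 2 \cdot 16\right) + 6\right)^{2}\right)^{2}\right)^{2} = \left(\left(\left(\left(3 + 32\right) + 6\right)^{2}\right)^{2}\right)^{2} = \left(\left(\left(35 + 6\right)^{2}\right)^{2}\right)^{2} = \left(\left(41^{2}\right)^{2}\right)^{2} = \left(1681^{2}\right)^{2} = 2825761^{2} = 7984925229121$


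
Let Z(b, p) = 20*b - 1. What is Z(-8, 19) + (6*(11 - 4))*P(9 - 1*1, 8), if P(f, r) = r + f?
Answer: 511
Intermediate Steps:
Z(b, p) = -1 + 20*b
P(f, r) = f + r
Z(-8, 19) + (6*(11 - 4))*P(9 - 1*1, 8) = (-1 + 20*(-8)) + (6*(11 - 4))*((9 - 1*1) + 8) = (-1 - 160) + (6*7)*((9 - 1) + 8) = -161 + 42*(8 + 8) = -161 + 42*16 = -161 + 672 = 511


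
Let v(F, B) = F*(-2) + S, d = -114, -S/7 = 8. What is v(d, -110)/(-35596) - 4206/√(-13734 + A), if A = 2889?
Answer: -43/8899 + 1402*I*√1205/1205 ≈ -0.004832 + 40.388*I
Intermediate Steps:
S = -56 (S = -7*8 = -56)
v(F, B) = -56 - 2*F (v(F, B) = F*(-2) - 56 = -2*F - 56 = -56 - 2*F)
v(d, -110)/(-35596) - 4206/√(-13734 + A) = (-56 - 2*(-114))/(-35596) - 4206/√(-13734 + 2889) = (-56 + 228)*(-1/35596) - 4206*(-I*√1205/3615) = 172*(-1/35596) - 4206*(-I*√1205/3615) = -43/8899 - (-1402)*I*√1205/1205 = -43/8899 + 1402*I*√1205/1205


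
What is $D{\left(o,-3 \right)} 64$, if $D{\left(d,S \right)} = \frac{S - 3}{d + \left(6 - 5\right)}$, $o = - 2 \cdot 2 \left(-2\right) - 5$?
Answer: $-96$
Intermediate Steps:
$o = 3$ ($o = \left(-2\right) \left(-4\right) - 5 = 8 - 5 = 3$)
$D{\left(d,S \right)} = \frac{-3 + S}{1 + d}$ ($D{\left(d,S \right)} = \frac{-3 + S}{d + 1} = \frac{-3 + S}{1 + d}$)
$D{\left(o,-3 \right)} 64 = \frac{-3 - 3}{1 + 3} \cdot 64 = \frac{1}{4} \left(-6\right) 64 = \left(- \frac{3}{2}\right) 64 = -96$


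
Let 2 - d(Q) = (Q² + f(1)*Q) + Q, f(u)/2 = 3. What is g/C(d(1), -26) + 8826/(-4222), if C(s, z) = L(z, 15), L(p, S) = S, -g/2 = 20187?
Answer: -28431903/10555 ≈ -2693.7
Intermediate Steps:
g = -40374 (g = -2*20187 = -40374)
f(u) = 6 (f(u) = 2*3 = 6)
d(Q) = 2 - Q² - 7*Q (d(Q) = 2 - ((Q² + 6*Q) + Q) = 2 - (Q² + 7*Q) = 2 + (-Q² - 7*Q) = 2 - Q² - 7*Q)
C(s, z) = 15
g/C(d(1), -26) + 8826/(-4222) = -40374/15 + 8826/(-4222) = -40374*1/15 + 8826*(-1/4222) = -13458/5 - 4413/2111 = -28431903/10555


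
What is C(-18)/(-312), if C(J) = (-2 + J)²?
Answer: -50/39 ≈ -1.2821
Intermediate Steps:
C(-18)/(-312) = (-2 - 18)²/(-312) = (-20)²*(-1/312) = 400*(-1/312) = -50/39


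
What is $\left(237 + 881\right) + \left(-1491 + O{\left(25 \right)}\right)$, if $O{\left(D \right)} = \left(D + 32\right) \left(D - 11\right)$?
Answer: $425$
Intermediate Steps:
$O{\left(D \right)} = \left(-11 + D\right) \left(32 + D\right)$ ($O{\left(D \right)} = \left(32 + D\right) \left(-11 + D\right) = \left(-11 + D\right) \left(32 + D\right)$)
$\left(237 + 881\right) + \left(-1491 + O{\left(25 \right)}\right) = \left(237 + 881\right) + \left(-1491 + \left(-352 + 25^{2} + 21 \cdot 25\right)\right) = 1118 + \left(-1491 + \left(-352 + 625 + 525\right)\right) = 1118 + \left(-1491 + 798\right) = 1118 - 693 = 425$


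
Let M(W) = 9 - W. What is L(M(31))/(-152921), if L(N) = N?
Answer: 22/152921 ≈ 0.00014387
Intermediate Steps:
L(M(31))/(-152921) = (9 - 1*31)/(-152921) = (9 - 31)*(-1/152921) = -22*(-1/152921) = 22/152921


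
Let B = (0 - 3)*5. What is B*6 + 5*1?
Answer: -85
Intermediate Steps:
B = -15 (B = -3*5 = -15)
B*6 + 5*1 = -15*6 + 5*1 = -90 + 5 = -85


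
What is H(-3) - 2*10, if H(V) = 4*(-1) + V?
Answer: -27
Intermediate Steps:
H(V) = -4 + V
H(-3) - 2*10 = (-4 - 3) - 2*10 = -7 - 20 = -27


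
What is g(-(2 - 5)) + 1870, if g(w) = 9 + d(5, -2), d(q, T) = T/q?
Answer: 9393/5 ≈ 1878.6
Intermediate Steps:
g(w) = 43/5 (g(w) = 9 - 2/5 = 43/5)
g(-(2 - 5)) + 1870 = 43/5 + 1870 = 9393/5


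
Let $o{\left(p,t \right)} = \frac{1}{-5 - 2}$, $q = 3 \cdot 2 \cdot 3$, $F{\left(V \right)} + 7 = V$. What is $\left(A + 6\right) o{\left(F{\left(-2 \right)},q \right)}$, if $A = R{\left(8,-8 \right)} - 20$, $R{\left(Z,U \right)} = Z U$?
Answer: $\frac{78}{7} \approx 11.143$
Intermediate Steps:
$F{\left(V \right)} = -7 + V$
$q = 18$ ($q = 6 \cdot 3 = 18$)
$o{\left(p,t \right)} = - \frac{1}{7}$ ($o{\left(p,t \right)} = \frac{1}{-7} = - \frac{1}{7}$)
$R{\left(Z,U \right)} = U Z$
$A = -84$ ($A = \left(-8\right) 8 - 20 = -64 - 20 = -84$)
$\left(A + 6\right) o{\left(F{\left(-2 \right)},q \right)} = \left(-84 + 6\right) \left(- \frac{1}{7}\right) = \left(-78\right) \left(- \frac{1}{7}\right) = \frac{78}{7}$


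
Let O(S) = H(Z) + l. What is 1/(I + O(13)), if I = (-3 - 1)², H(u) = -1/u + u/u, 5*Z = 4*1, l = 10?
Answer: 4/103 ≈ 0.038835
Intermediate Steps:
Z = ⅘ (Z = (4*1)/5 = (⅕)*4 = ⅘ ≈ 0.80000)
H(u) = 1 - 1/u (H(u) = -1/u + 1 = 1 - 1/u)
I = 16 (I = (-4)² = 16)
O(S) = 39/4 (O(S) = (-1 + ⅘)/(⅘) + 10 = (5/4)*(-⅕) + 10 = -¼ + 10 = 39/4)
1/(I + O(13)) = 1/(16 + 39/4) = 1/(103/4) = 4/103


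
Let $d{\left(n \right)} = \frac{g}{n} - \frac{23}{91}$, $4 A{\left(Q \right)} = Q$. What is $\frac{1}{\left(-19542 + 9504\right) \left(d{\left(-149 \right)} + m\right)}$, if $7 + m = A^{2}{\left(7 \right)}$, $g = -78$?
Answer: $\frac{15496}{570359877} \approx 2.7169 \cdot 10^{-5}$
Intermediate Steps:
$A{\left(Q \right)} = \frac{Q}{4}$
$d{\left(n \right)} = - \frac{23}{91} - \frac{78}{n}$ ($d{\left(n \right)} = - \frac{78}{n} - \frac{23}{91} = - \frac{23}{91} - \frac{78}{n}$)
$m = - \frac{63}{16}$ ($m = -7 + \left(\frac{1}{4} \cdot 7\right)^{2} = -7 + \left(\frac{7}{4}\right)^{2} = -7 + \frac{49}{16} = - \frac{63}{16} \approx -3.9375$)
$\frac{1}{\left(-19542 + 9504\right) \left(d{\left(-149 \right)} + m\right)} = \frac{1}{\left(-19542 + 9504\right) \left(\left(- \frac{23}{91} - \frac{78}{-149}\right) - \frac{63}{16}\right)} = \frac{1}{\left(-10038\right) \left(\left(- \frac{23}{91} - - \frac{78}{149}\right) - \frac{63}{16}\right)} = \frac{1}{\left(-10038\right) \left(\left(- \frac{23}{91} + \frac{78}{149}\right) - \frac{63}{16}\right)} = \frac{1}{\left(-10038\right) \left(\frac{3671}{13559} - \frac{63}{16}\right)} = \frac{1}{\left(-10038\right) \left(- \frac{795481}{216944}\right)} = \frac{1}{\frac{570359877}{15496}} = \frac{15496}{570359877}$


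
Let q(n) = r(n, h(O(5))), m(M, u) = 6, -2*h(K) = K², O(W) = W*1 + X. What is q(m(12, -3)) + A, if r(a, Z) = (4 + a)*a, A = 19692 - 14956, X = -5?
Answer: 4796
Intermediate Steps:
O(W) = -5 + W (O(W) = W*1 - 5 = W - 5 = -5 + W)
A = 4736
h(K) = -K²/2
r(a, Z) = a*(4 + a)
q(n) = n*(4 + n)
q(m(12, -3)) + A = 6*(4 + 6) + 4736 = 6*10 + 4736 = 60 + 4736 = 4796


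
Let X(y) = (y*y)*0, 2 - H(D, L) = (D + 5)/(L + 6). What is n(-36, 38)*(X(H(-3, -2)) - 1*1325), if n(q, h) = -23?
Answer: 30475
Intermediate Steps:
H(D, L) = 2 - (5 + D)/(6 + L) (H(D, L) = 2 - (D + 5)/(L + 6) = 2 - (5 + D)/(6 + L))
X(y) = 0 (X(y) = y**2*0 = 0)
n(-36, 38)*(X(H(-3, -2)) - 1*1325) = -23*(0 - 1*1325) = -23*(0 - 1325) = -23*(-1325) = 30475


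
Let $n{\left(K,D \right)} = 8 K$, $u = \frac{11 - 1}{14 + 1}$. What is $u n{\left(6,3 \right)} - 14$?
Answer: $18$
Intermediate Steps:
$u = \frac{2}{3}$ ($u = \frac{10}{15} = 10 \cdot \frac{1}{15} = \frac{2}{3} \approx 0.66667$)
$u n{\left(6,3 \right)} - 14 = \frac{2 \cdot 8 \cdot 6}{3} - 14 = \frac{2}{3} \cdot 48 - 14 = 32 - 14 = 18$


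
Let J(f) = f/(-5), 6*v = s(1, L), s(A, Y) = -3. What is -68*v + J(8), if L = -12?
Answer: 162/5 ≈ 32.400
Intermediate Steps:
v = -½ (v = (⅙)*(-3) = -½ ≈ -0.50000)
J(f) = -f/5 (J(f) = f*(-⅕) = -f/5)
-68*v + J(8) = -68*(-½) - ⅕*8 = 34 - 8/5 = 162/5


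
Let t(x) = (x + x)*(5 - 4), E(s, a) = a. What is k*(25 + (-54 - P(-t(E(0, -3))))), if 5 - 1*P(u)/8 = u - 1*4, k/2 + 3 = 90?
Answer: -9222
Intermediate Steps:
k = 174 (k = -6 + 2*90 = -6 + 180 = 174)
t(x) = 2*x (t(x) = (2*x)*1 = 2*x)
P(u) = 72 - 8*u (P(u) = 40 - 8*(u - 1*4) = 40 - 8*(u - 4) = 40 - 8*(-4 + u) = 40 + (32 - 8*u) = 72 - 8*u)
k*(25 + (-54 - P(-t(E(0, -3))))) = 174*(25 + (-54 - (72 - (-8)*2*(-3)))) = 174*(25 + (-54 - (72 - (-8)*(-6)))) = 174*(25 + (-54 - (72 - 8*6))) = 174*(25 + (-54 - (72 - 48))) = 174*(25 + (-54 - 1*24)) = 174*(25 + (-54 - 24)) = 174*(25 - 78) = 174*(-53) = -9222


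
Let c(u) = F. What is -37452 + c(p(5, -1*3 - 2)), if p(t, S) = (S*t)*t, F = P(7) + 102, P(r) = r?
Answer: -37343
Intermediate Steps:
F = 109 (F = 7 + 102 = 109)
p(t, S) = S*t²
c(u) = 109
-37452 + c(p(5, -1*3 - 2)) = -37452 + 109 = -37343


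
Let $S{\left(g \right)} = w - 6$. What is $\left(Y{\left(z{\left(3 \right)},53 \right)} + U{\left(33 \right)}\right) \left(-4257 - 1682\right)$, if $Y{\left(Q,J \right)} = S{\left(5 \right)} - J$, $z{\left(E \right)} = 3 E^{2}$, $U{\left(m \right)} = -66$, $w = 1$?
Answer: $736436$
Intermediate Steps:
$S{\left(g \right)} = -5$ ($S{\left(g \right)} = 1 - 6 = -5$)
$Y{\left(Q,J \right)} = -5 - J$
$\left(Y{\left(z{\left(3 \right)},53 \right)} + U{\left(33 \right)}\right) \left(-4257 - 1682\right) = \left(\left(-5 - 53\right) - 66\right) \left(-4257 - 1682\right) = \left(\left(-5 - 53\right) - 66\right) \left(-5939\right) = \left(-58 - 66\right) \left(-5939\right) = \left(-124\right) \left(-5939\right) = 736436$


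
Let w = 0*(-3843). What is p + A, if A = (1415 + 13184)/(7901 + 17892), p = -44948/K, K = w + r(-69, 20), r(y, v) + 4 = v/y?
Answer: 19999760255/1908682 ≈ 10478.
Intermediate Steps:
r(y, v) = -4 + v/y
w = 0
K = -296/69 (K = 0 + (-4 + 20/(-69)) = 0 + (-4 + 20*(-1/69)) = 0 + (-4 - 20/69) = 0 - 296/69 = -296/69 ≈ -4.2899)
p = 775353/74 (p = -44948/(-296/69) = -44948*(-69/296) = 775353/74 ≈ 10478.)
A = 14599/25793 ≈ 0.56601
p + A = 775353/74 + 14599/25793 = 19999760255/1908682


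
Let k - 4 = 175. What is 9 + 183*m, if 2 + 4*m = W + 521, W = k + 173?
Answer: 159429/4 ≈ 39857.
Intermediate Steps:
k = 179 (k = 4 + 175 = 179)
W = 352 (W = 179 + 173 = 352)
m = 871/4 (m = -½ + (352 + 521)/4 = -½ + (¼)*873 = -½ + 873/4 = 871/4 ≈ 217.75)
9 + 183*m = 9 + 183*(871/4) = 9 + 159393/4 = 159429/4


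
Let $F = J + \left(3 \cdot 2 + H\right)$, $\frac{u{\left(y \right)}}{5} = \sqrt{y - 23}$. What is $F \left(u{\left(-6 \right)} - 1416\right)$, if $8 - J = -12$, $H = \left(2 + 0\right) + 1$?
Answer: $-41064 + 145 i \sqrt{29} \approx -41064.0 + 780.85 i$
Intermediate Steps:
$H = 3$ ($H = 2 + 1 = 3$)
$u{\left(y \right)} = 5 \sqrt{-23 + y}$ ($u{\left(y \right)} = 5 \sqrt{y - 23} = 5 \sqrt{-23 + y}$)
$J = 20$ ($J = 8 - -12 = 8 + 12 = 20$)
$F = 29$ ($F = 20 + \left(3 \cdot 2 + 3\right) = 20 + \left(6 + 3\right) = 20 + 9 = 29$)
$F \left(u{\left(-6 \right)} - 1416\right) = 29 \left(5 \sqrt{-23 - 6} - 1416\right) = 29 \left(5 \sqrt{-29} - 1416\right) = 29 \left(5 i \sqrt{29} - 1416\right) = 29 \left(-1416 + 5 i \sqrt{29}\right) = -41064 + 145 i \sqrt{29}$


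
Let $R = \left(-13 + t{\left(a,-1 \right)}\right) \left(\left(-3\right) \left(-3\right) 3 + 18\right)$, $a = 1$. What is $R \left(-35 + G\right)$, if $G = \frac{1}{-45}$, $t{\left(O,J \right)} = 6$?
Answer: $11032$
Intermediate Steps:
$G = - \frac{1}{45} \approx -0.022222$
$R = -315$ ($R = \left(-13 + 6\right) \left(\left(-3\right) \left(-3\right) 3 + 18\right) = - 7 \left(9 \cdot 3 + 18\right) = - 7 \left(27 + 18\right) = \left(-7\right) 45 = -315$)
$R \left(-35 + G\right) = - 315 \left(-35 - \frac{1}{45}\right) = \left(-315\right) \left(- \frac{1576}{45}\right) = 11032$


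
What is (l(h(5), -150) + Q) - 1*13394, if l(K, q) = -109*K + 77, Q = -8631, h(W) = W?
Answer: -22493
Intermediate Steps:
l(K, q) = 77 - 109*K
(l(h(5), -150) + Q) - 1*13394 = ((77 - 109*5) - 8631) - 1*13394 = ((77 - 545) - 8631) - 13394 = (-468 - 8631) - 13394 = -9099 - 13394 = -22493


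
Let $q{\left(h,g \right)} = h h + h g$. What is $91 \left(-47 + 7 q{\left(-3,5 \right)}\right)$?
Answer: $-8099$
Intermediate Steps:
$q{\left(h,g \right)} = h^{2} + g h$
$91 \left(-47 + 7 q{\left(-3,5 \right)}\right) = 91 \left(-47 + 7 \left(- 3 \left(5 - 3\right)\right)\right) = 91 \left(-47 + 7 \left(\left(-3\right) 2\right)\right) = 91 \left(-47 + 7 \left(-6\right)\right) = 91 \left(-47 - 42\right) = 91 \left(-89\right) = -8099$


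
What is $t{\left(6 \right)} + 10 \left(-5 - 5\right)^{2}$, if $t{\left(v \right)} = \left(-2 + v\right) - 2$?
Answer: $1002$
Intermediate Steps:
$t{\left(v \right)} = -4 + v$
$t{\left(6 \right)} + 10 \left(-5 - 5\right)^{2} = \left(-4 + 6\right) + 10 \left(-5 - 5\right)^{2} = 2 + 10 \left(-10\right)^{2} = 2 + 10 \cdot 100 = 2 + 1000 = 1002$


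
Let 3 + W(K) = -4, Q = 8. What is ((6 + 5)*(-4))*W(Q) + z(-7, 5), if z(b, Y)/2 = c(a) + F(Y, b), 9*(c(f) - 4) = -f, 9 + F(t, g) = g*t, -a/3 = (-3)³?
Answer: 210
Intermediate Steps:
a = 81 (a = -3*(-3)³ = -3*(-27) = 81)
F(t, g) = -9 + g*t
c(f) = 4 - f/9 (c(f) = 4 + (-f)/9 = 4 - f/9)
W(K) = -7 (W(K) = -3 - 4 = -7)
z(b, Y) = -28 + 2*Y*b (z(b, Y) = 2*((4 - ⅑*81) + (-9 + b*Y)) = 2*((4 - 9) + (-9 + Y*b)) = 2*(-5 + (-9 + Y*b)) = 2*(-14 + Y*b) = -28 + 2*Y*b)
((6 + 5)*(-4))*W(Q) + z(-7, 5) = ((6 + 5)*(-4))*(-7) + (-28 + 2*5*(-7)) = (11*(-4))*(-7) + (-28 - 70) = -44*(-7) - 98 = 308 - 98 = 210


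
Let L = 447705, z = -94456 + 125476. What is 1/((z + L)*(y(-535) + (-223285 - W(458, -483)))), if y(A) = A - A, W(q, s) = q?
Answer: -1/107111367675 ≈ -9.3361e-12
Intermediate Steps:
z = 31020
y(A) = 0
1/((z + L)*(y(-535) + (-223285 - W(458, -483)))) = 1/((31020 + 447705)*(0 + (-223285 - 1*458))) = 1/(478725*(0 + (-223285 - 458))) = 1/(478725*(0 - 223743)) = 1/(478725*(-223743)) = 1/(-107111367675) = -1/107111367675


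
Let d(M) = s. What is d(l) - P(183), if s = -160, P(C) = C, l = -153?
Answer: -343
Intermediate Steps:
d(M) = -160
d(l) - P(183) = -160 - 1*183 = -160 - 183 = -343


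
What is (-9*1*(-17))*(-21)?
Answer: -3213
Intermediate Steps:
(-9*1*(-17))*(-21) = -9*(-17)*(-21) = 153*(-21) = -3213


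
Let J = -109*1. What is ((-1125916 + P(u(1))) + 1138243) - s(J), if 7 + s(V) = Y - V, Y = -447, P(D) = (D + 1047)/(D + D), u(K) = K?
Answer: 13196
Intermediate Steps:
P(D) = (1047 + D)/(2*D) (P(D) = (1047 + D)/((2*D)) = (1047 + D)*(1/(2*D)) = (1047 + D)/(2*D))
J = -109
s(V) = -454 - V (s(V) = -7 + (-447 - V) = -454 - V)
((-1125916 + P(u(1))) + 1138243) - s(J) = ((-1125916 + (½)*(1047 + 1)/1) + 1138243) - (-454 - 1*(-109)) = ((-1125916 + (½)*1*1048) + 1138243) - (-454 + 109) = ((-1125916 + 524) + 1138243) - 1*(-345) = (-1125392 + 1138243) + 345 = 12851 + 345 = 13196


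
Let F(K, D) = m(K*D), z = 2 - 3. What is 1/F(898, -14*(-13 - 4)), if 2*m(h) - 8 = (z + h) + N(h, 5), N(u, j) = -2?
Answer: 2/213729 ≈ 9.3576e-6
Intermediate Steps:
z = -1
m(h) = 5/2 + h/2 (m(h) = 4 + ((-1 + h) - 2)/2 = 4 + (-3 + h)/2 = 4 + (-3/2 + h/2) = 5/2 + h/2)
F(K, D) = 5/2 + D*K/2 (F(K, D) = 5/2 + (K*D)/2 = 5/2 + (D*K)/2 = 5/2 + D*K/2)
1/F(898, -14*(-13 - 4)) = 1/(5/2 + (½)*(-14*(-13 - 4))*898) = 1/(5/2 + (½)*(-14*(-17))*898) = 1/(5/2 + (½)*238*898) = 1/(5/2 + 106862) = 1/(213729/2) = 2/213729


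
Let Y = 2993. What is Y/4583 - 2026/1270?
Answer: -2742024/2910205 ≈ -0.94221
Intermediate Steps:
Y/4583 - 2026/1270 = 2993/4583 - 2026/1270 = 2993*(1/4583) - 2026*1/1270 = 2993/4583 - 1013/635 = -2742024/2910205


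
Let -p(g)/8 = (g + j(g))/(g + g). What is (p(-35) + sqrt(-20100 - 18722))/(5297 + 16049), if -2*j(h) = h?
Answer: -1/10673 + I*sqrt(38822)/21346 ≈ -9.3694e-5 + 0.0092304*I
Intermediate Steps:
j(h) = -h/2
p(g) = -2 (p(g) = -8*(g - g/2)/(g + g) = -8*g/2/(2*g) = -8*g/2*1/(2*g) = -8*1/4 = -2)
(p(-35) + sqrt(-20100 - 18722))/(5297 + 16049) = (-2 + sqrt(-20100 - 18722))/(5297 + 16049) = (-2 + sqrt(-38822))/21346 = (-2 + I*sqrt(38822))*(1/21346) = -1/10673 + I*sqrt(38822)/21346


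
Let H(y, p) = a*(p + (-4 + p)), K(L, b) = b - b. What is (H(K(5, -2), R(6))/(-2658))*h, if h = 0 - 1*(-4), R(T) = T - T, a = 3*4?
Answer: 32/443 ≈ 0.072235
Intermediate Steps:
K(L, b) = 0
a = 12
R(T) = 0
H(y, p) = -48 + 24*p (H(y, p) = 12*(p + (-4 + p)) = 12*(-4 + 2*p) = -48 + 24*p)
h = 4 (h = 0 + 4 = 4)
(H(K(5, -2), R(6))/(-2658))*h = ((-48 + 24*0)/(-2658))*4 = ((-48 + 0)*(-1/2658))*4 = -48*(-1/2658)*4 = (8/443)*4 = 32/443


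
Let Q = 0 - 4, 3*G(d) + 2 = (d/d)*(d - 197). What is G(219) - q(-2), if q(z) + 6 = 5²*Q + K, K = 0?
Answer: 338/3 ≈ 112.67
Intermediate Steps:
G(d) = -199/3 + d/3 (G(d) = -⅔ + ((d/d)*(d - 197))/3 = -⅔ + (1*(-197 + d))/3 = -⅔ + (-197 + d)/3 = -⅔ + (-197/3 + d/3) = -199/3 + d/3)
Q = -4
q(z) = -106 (q(z) = -6 + (5²*(-4) + 0) = -6 + (25*(-4) + 0) = -6 + (-100 + 0) = -6 - 100 = -106)
G(219) - q(-2) = (-199/3 + (⅓)*219) - 1*(-106) = (-199/3 + 73) + 106 = 20/3 + 106 = 338/3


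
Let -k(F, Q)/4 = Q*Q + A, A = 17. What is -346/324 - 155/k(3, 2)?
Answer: 1763/2268 ≈ 0.77734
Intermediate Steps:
k(F, Q) = -68 - 4*Q**2 (k(F, Q) = -4*(Q*Q + 17) = -4*(Q**2 + 17) = -4*(17 + Q**2) = -68 - 4*Q**2)
-346/324 - 155/k(3, 2) = -346/324 - 155/(-68 - 4*2**2) = -346*1/324 - 155/(-68 - 4*4) = -173/162 - 155/(-68 - 16) = -173/162 - 155/(-84) = -173/162 - 155*(-1/84) = -173/162 + 155/84 = 1763/2268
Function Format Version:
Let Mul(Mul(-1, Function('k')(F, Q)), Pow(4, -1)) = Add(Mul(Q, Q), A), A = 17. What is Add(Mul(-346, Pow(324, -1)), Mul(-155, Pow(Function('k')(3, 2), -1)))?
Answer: Rational(1763, 2268) ≈ 0.77734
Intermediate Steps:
Function('k')(F, Q) = Add(-68, Mul(-4, Pow(Q, 2))) (Function('k')(F, Q) = Mul(-4, Add(Mul(Q, Q), 17)) = Mul(-4, Add(Pow(Q, 2), 17)) = Mul(-4, Add(17, Pow(Q, 2))) = Add(-68, Mul(-4, Pow(Q, 2))))
Add(Mul(-346, Pow(324, -1)), Mul(-155, Pow(Function('k')(3, 2), -1))) = Add(Mul(-346, Pow(324, -1)), Mul(-155, Pow(Add(-68, Mul(-4, Pow(2, 2))), -1))) = Add(Mul(-346, Rational(1, 324)), Mul(-155, Pow(Add(-68, Mul(-4, 4)), -1))) = Add(Rational(-173, 162), Mul(-155, Pow(Add(-68, -16), -1))) = Add(Rational(-173, 162), Mul(-155, Pow(-84, -1))) = Add(Rational(-173, 162), Mul(-155, Rational(-1, 84))) = Add(Rational(-173, 162), Rational(155, 84)) = Rational(1763, 2268)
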